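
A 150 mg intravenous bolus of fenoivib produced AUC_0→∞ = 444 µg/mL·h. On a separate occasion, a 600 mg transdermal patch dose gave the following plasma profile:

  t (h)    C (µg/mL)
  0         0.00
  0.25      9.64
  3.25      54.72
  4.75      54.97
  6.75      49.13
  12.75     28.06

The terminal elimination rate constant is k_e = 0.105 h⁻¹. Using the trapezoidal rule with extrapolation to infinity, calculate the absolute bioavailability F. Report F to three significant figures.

Trapezoidal AUC_0→12.75 (transdermal patch):
  [0→0.25]: (0.00+9.64)/2 × 0.25 = 1.205
  [0.25→3.25]: (9.64+54.72)/2 × 3 = 96.54
  [3.25→4.75]: (54.72+54.97)/2 × 1.5 = 82.2675
  [4.75→6.75]: (54.97+49.13)/2 × 2 = 104.1
  [6.75→12.75]: (49.13+28.06)/2 × 6 = 231.57
  Sum = 515.6825 µg/mL·h
Tail: C_last/k_e = 28.06/0.105 = 267.238
AUC_0→∞ (transdermal patch) = 515.6825 + 267.238 = 782.9205 µg/mL·h
F = (AUC_ev/D_ev)/(AUC_iv/D_iv) = (782.9205/600)/(444/150) = 1.3048675/2.96 = 0.4408

F = 0.441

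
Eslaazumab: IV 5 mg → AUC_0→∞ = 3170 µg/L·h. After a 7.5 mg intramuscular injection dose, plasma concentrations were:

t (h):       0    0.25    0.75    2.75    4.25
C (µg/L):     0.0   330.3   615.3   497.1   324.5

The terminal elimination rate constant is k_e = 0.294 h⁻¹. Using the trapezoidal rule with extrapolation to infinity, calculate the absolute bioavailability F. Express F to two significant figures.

Trapezoidal AUC_0→4.25 (intramuscular injection):
  [0→0.25]: (0.0+330.3)/2 × 0.25 = 41.2875
  [0.25→0.75]: (330.3+615.3)/2 × 0.5 = 236.4
  [0.75→2.75]: (615.3+497.1)/2 × 2 = 1112.4
  [2.75→4.25]: (497.1+324.5)/2 × 1.5 = 616.2
  Sum = 2006.2875 µg/L·h
Tail: C_last/k_e = 324.5/0.294 = 1103.741
AUC_0→∞ (intramuscular injection) = 2006.2875 + 1103.741 = 3110.0285 µg/L·h
F = (AUC_ev/D_ev)/(AUC_iv/D_iv) = (3110.0285/7.5)/(3170/5) = 414.67/634 = 0.6541

F = 0.65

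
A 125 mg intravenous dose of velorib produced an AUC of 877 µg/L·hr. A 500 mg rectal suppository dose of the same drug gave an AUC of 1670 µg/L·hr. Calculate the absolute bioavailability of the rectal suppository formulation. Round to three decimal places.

F = 0.476

F = (AUC_ev / D_ev) / (AUC_iv / D_iv)
  = (1670/500) / (877/125)
  = 3.34 / 7.016 = 0.4761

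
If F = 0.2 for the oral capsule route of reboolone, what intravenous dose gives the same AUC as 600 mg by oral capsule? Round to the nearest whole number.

D_iv = 120 mg

Systemic exposure from an extravascular dose = F × D_ev, so the equivalent IV dose is F × D_ev.
D_iv = F × D_ev = 0.2 × 600 = 120 mg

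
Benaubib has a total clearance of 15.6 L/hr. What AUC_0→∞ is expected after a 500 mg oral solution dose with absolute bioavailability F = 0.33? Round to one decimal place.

AUC = 10.6 mg/L·hr

AUC_0→∞ = F × Dose / CL
        = 0.33 × 500 / 15.6 = 10.5769 mg/L·hr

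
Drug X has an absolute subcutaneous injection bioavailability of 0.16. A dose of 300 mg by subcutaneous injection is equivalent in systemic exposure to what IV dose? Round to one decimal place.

D_iv = 48.0 mg

Systemic exposure from an extravascular dose = F × D_ev, so the equivalent IV dose is F × D_ev.
D_iv = F × D_ev = 0.16 × 300 = 48 mg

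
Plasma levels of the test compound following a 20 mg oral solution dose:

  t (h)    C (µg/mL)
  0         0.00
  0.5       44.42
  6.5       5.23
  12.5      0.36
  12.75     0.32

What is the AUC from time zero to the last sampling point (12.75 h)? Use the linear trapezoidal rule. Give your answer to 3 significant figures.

AUC = 177 µg/mL·h

Trapezoidal AUC_0→12.75:
  [0→0.5]: (0.00+44.42)/2 × 0.5 = 11.105
  [0.5→6.5]: (44.42+5.23)/2 × 6 = 148.95
  [6.5→12.5]: (5.23+0.36)/2 × 6 = 16.77
  [12.5→12.75]: (0.36+0.32)/2 × 0.25 = 0.085
  Sum = 176.91 µg/mL·h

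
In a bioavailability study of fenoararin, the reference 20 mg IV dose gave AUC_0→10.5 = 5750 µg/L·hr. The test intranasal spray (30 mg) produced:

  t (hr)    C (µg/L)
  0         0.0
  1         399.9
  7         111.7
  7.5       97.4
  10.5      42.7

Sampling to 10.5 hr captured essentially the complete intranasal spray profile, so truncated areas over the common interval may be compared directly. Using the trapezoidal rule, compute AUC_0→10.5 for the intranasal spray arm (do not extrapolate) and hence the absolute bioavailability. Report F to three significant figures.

Trapezoidal AUC_0→10.5 (intranasal spray):
  [0→1]: (0.0+399.9)/2 × 1 = 199.95
  [1→7]: (399.9+111.7)/2 × 6 = 1534.8
  [7→7.5]: (111.7+97.4)/2 × 0.5 = 52.275
  [7.5→10.5]: (97.4+42.7)/2 × 3 = 210.15
  Sum = 1997.175 µg/L·hr
F = (AUC_ev/D_ev)/(AUC_iv/D_iv) = (1997.175/30)/(5750/20) = 66.5725/287.5 = 0.2316

F = 0.232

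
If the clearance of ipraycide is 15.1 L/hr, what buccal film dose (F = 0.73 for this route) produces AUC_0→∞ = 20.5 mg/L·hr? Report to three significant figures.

Dose = CL × AUC_0→∞ / F
     = 15.1 × 20.5 / 0.73 = 424.041 mg

Dose = 424 mg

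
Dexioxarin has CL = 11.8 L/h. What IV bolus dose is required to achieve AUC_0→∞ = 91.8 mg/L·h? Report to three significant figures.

Dose = 1080 mg

Dose_iv = CL × AUC_0→∞
     = 11.8 × 91.8 = 1083.24 mg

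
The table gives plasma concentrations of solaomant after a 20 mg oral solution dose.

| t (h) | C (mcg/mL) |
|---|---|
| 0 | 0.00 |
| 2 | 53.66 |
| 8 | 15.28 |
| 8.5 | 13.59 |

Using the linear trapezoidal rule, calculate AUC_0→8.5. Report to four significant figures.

AUC = 267.7 mcg/mL·h

Trapezoidal AUC_0→8.5:
  [0→2]: (0.00+53.66)/2 × 2 = 53.66
  [2→8]: (53.66+15.28)/2 × 6 = 206.82
  [8→8.5]: (15.28+13.59)/2 × 0.5 = 7.2175
  Sum = 267.6975 mcg/mL·h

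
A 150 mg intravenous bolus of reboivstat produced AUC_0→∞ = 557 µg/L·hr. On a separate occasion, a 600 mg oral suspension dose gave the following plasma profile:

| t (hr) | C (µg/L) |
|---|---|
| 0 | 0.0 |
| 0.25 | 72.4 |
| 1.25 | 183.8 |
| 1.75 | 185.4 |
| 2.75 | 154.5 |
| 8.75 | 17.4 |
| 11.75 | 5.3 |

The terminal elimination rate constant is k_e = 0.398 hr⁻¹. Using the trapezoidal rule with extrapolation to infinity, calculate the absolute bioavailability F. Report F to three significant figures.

F = 0.432

Trapezoidal AUC_0→11.75 (oral suspension):
  [0→0.25]: (0.0+72.4)/2 × 0.25 = 9.05
  [0.25→1.25]: (72.4+183.8)/2 × 1 = 128.1
  [1.25→1.75]: (183.8+185.4)/2 × 0.5 = 92.3
  [1.75→2.75]: (185.4+154.5)/2 × 1 = 169.95
  [2.75→8.75]: (154.5+17.4)/2 × 6 = 515.7
  [8.75→11.75]: (17.4+5.3)/2 × 3 = 34.05
  Sum = 949.15 µg/L·hr
Tail: C_last/k_e = 5.3/0.398 = 13.317
AUC_0→∞ (oral suspension) = 949.15 + 13.317 = 962.467 µg/L·hr
F = (AUC_ev/D_ev)/(AUC_iv/D_iv) = (962.467/600)/(557/150) = 1.60411/3.71333 = 0.4320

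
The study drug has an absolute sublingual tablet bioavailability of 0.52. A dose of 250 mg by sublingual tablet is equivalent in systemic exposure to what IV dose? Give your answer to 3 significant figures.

D_iv = 130 mg

Systemic exposure from an extravascular dose = F × D_ev, so the equivalent IV dose is F × D_ev.
D_iv = F × D_ev = 0.52 × 250 = 130 mg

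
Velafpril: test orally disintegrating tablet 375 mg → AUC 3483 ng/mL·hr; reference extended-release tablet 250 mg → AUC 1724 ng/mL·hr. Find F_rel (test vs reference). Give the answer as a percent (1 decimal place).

F_rel = (AUC_test/D_test) / (AUC_ref/D_ref)
      = (3483/375) / (1724/250)
      = 9.288 / 6.896 = 1.3469 = 134.69%

F_rel = 134.7%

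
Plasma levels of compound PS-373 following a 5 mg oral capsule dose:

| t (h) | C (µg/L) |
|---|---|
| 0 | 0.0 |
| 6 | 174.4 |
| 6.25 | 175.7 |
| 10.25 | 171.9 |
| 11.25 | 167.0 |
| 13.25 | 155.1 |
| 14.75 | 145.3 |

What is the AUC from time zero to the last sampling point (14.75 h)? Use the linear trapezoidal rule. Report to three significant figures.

AUC = 1980 µg/L·h

Trapezoidal AUC_0→14.75:
  [0→6]: (0.0+174.4)/2 × 6 = 523.2
  [6→6.25]: (174.4+175.7)/2 × 0.25 = 43.7625
  [6.25→10.25]: (175.7+171.9)/2 × 4 = 695.2
  [10.25→11.25]: (171.9+167.0)/2 × 1 = 169.45
  [11.25→13.25]: (167.0+155.1)/2 × 2 = 322.1
  [13.25→14.75]: (155.1+145.3)/2 × 1.5 = 225.3
  Sum = 1979.0125 µg/L·h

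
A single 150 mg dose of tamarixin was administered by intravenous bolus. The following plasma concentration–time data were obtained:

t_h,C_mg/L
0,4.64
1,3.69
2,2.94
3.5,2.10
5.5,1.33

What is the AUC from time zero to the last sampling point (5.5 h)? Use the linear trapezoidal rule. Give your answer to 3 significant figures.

Trapezoidal AUC_0→5.5:
  [0→1]: (4.64+3.69)/2 × 1 = 4.165
  [1→2]: (3.69+2.94)/2 × 1 = 3.315
  [2→3.5]: (2.94+2.10)/2 × 1.5 = 3.78
  [3.5→5.5]: (2.10+1.33)/2 × 2 = 3.43
  Sum = 14.69 mg/L·h

AUC = 14.7 mg/L·h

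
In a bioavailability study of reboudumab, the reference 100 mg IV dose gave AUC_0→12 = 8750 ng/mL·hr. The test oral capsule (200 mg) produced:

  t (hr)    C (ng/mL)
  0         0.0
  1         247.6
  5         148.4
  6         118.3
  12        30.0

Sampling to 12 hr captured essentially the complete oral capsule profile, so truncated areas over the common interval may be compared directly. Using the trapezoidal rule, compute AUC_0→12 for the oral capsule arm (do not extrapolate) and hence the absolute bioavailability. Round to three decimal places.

Trapezoidal AUC_0→12 (oral capsule):
  [0→1]: (0.0+247.6)/2 × 1 = 123.8
  [1→5]: (247.6+148.4)/2 × 4 = 792.0
  [5→6]: (148.4+118.3)/2 × 1 = 133.35
  [6→12]: (118.3+30.0)/2 × 6 = 444.9
  Sum = 1494.05 ng/mL·hr
F = (AUC_ev/D_ev)/(AUC_iv/D_iv) = (1494.05/200)/(8750/100) = 7.47025/87.5 = 0.0854

F = 0.085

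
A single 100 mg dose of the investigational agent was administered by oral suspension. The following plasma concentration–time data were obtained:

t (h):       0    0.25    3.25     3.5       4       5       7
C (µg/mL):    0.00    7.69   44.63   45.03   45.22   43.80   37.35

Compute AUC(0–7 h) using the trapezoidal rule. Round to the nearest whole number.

AUC = 239 µg/mL·h

Trapezoidal AUC_0→7:
  [0→0.25]: (0.00+7.69)/2 × 0.25 = 0.96125
  [0.25→3.25]: (7.69+44.63)/2 × 3 = 78.48
  [3.25→3.5]: (44.63+45.03)/2 × 0.25 = 11.2075
  [3.5→4]: (45.03+45.22)/2 × 0.5 = 22.5625
  [4→5]: (45.22+43.80)/2 × 1 = 44.51
  [5→7]: (43.80+37.35)/2 × 2 = 81.15
  Sum = 238.87125 µg/mL·h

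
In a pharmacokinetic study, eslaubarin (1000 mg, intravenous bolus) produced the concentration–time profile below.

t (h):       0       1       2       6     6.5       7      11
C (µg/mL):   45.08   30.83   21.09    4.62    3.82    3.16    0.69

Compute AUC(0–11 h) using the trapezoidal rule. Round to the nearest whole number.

AUC = 127 µg/mL·h

Trapezoidal AUC_0→11:
  [0→1]: (45.08+30.83)/2 × 1 = 37.955
  [1→2]: (30.83+21.09)/2 × 1 = 25.96
  [2→6]: (21.09+4.62)/2 × 4 = 51.42
  [6→6.5]: (4.62+3.82)/2 × 0.5 = 2.11
  [6.5→7]: (3.82+3.16)/2 × 0.5 = 1.745
  [7→11]: (3.16+0.69)/2 × 4 = 7.7
  Sum = 126.89 µg/mL·h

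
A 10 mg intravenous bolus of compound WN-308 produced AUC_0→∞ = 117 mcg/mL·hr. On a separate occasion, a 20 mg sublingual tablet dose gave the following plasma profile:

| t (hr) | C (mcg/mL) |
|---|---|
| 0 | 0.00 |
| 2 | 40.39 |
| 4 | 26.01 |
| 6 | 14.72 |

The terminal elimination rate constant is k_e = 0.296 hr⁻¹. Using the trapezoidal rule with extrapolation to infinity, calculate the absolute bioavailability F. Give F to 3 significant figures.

F = 0.843

Trapezoidal AUC_0→6 (sublingual tablet):
  [0→2]: (0.00+40.39)/2 × 2 = 40.39
  [2→4]: (40.39+26.01)/2 × 2 = 66.4
  [4→6]: (26.01+14.72)/2 × 2 = 40.73
  Sum = 147.52 mcg/mL·hr
Tail: C_last/k_e = 14.72/0.296 = 49.730
AUC_0→∞ (sublingual tablet) = 147.52 + 49.730 = 197.25 mcg/mL·hr
F = (AUC_ev/D_ev)/(AUC_iv/D_iv) = (197.25/20)/(117/10) = 9.8625/11.7 = 0.8429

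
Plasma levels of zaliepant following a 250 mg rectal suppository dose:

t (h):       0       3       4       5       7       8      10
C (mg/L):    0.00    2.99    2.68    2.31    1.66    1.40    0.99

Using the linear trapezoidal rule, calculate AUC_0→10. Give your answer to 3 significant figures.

AUC = 17.7 mg/L·h

Trapezoidal AUC_0→10:
  [0→3]: (0.00+2.99)/2 × 3 = 4.485
  [3→4]: (2.99+2.68)/2 × 1 = 2.835
  [4→5]: (2.68+2.31)/2 × 1 = 2.495
  [5→7]: (2.31+1.66)/2 × 2 = 3.97
  [7→8]: (1.66+1.40)/2 × 1 = 1.53
  [8→10]: (1.40+0.99)/2 × 2 = 2.39
  Sum = 17.705 mg/L·h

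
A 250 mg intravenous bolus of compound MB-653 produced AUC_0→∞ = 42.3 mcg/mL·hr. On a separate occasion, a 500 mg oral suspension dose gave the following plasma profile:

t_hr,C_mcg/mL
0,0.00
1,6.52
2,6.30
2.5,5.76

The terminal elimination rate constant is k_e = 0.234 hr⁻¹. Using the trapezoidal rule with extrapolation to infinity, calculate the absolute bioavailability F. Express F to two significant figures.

F = 0.44

Trapezoidal AUC_0→2.5 (oral suspension):
  [0→1]: (0.00+6.52)/2 × 1 = 3.26
  [1→2]: (6.52+6.30)/2 × 1 = 6.41
  [2→2.5]: (6.30+5.76)/2 × 0.5 = 3.015
  Sum = 12.685 mcg/mL·hr
Tail: C_last/k_e = 5.76/0.234 = 24.615
AUC_0→∞ (oral suspension) = 12.685 + 24.615 = 37.3 mcg/mL·hr
F = (AUC_ev/D_ev)/(AUC_iv/D_iv) = (37.3/500)/(42.3/250) = 0.0746/0.1692 = 0.4409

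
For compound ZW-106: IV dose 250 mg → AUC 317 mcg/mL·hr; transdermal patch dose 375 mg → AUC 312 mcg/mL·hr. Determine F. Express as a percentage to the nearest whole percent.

F = 66%

F = (AUC_ev / D_ev) / (AUC_iv / D_iv)
  = (312/375) / (317/250)
  = 0.832 / 1.268 = 0.6562
  = 65.62%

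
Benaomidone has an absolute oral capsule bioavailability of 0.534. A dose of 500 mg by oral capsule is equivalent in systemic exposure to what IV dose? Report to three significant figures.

Systemic exposure from an extravascular dose = F × D_ev, so the equivalent IV dose is F × D_ev.
D_iv = F × D_ev = 0.534 × 500 = 267 mg

D_iv = 267 mg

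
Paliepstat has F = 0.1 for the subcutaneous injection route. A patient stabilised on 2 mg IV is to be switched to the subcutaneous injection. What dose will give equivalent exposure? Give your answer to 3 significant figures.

For equal systemic exposure: F × D_ev = D_iv
D_ev = D_iv / F = 2 / 0.1 = 20 mg

D_subcutaneous = 20.0 mg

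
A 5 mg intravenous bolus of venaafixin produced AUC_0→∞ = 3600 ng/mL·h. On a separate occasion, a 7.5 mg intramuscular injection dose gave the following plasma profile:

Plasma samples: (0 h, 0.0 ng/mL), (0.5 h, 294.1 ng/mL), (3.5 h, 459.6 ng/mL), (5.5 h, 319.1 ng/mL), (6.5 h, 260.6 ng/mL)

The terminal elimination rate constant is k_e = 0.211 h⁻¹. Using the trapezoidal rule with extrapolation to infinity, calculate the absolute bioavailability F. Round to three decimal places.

Trapezoidal AUC_0→6.5 (intramuscular injection):
  [0→0.5]: (0.0+294.1)/2 × 0.5 = 73.525
  [0.5→3.5]: (294.1+459.6)/2 × 3 = 1130.55
  [3.5→5.5]: (459.6+319.1)/2 × 2 = 778.7
  [5.5→6.5]: (319.1+260.6)/2 × 1 = 289.85
  Sum = 2272.625 ng/mL·h
Tail: C_last/k_e = 260.6/0.211 = 1235.071
AUC_0→∞ (intramuscular injection) = 2272.625 + 1235.071 = 3507.696 ng/mL·h
F = (AUC_ev/D_ev)/(AUC_iv/D_iv) = (3507.696/7.5)/(3600/5) = 467.6928/720 = 0.6496

F = 0.650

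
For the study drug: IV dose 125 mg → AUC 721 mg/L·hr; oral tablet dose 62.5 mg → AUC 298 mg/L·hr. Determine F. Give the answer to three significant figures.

F = (AUC_ev / D_ev) / (AUC_iv / D_iv)
  = (298/62.5) / (721/125)
  = 4.768 / 5.768 = 0.8266

F = 0.827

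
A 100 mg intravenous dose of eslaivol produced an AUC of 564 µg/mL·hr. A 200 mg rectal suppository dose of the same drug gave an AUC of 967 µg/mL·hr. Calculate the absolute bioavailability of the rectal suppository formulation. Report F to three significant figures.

F = (AUC_ev / D_ev) / (AUC_iv / D_iv)
  = (967/200) / (564/100)
  = 4.835 / 5.64 = 0.8573

F = 0.857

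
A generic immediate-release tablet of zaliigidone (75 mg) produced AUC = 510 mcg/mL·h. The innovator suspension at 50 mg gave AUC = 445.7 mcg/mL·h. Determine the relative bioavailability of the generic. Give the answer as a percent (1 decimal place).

F_rel = (AUC_test/D_test) / (AUC_ref/D_ref)
      = (510/75) / (445.7/50)
      = 6.8 / 8.914 = 0.7628 = 76.28%

F_rel = 76.3%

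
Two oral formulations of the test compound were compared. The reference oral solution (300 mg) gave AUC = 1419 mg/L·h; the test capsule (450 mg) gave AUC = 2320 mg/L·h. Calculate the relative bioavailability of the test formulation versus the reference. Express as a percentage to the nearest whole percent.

F_rel = 109%

F_rel = (AUC_test/D_test) / (AUC_ref/D_ref)
      = (2320/450) / (1419/300)
      = 5.15556 / 4.73 = 1.0900 = 109.00%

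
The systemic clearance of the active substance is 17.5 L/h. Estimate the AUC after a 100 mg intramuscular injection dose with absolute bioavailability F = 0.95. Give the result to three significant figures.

AUC = 5.43 mg/L·h

AUC_0→∞ = F × Dose / CL
        = 0.95 × 100 / 17.5 = 5.42857 mg/L·h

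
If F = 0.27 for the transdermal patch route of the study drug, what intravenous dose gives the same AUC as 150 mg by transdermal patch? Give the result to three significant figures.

D_iv = 40.5 mg

Systemic exposure from an extravascular dose = F × D_ev, so the equivalent IV dose is F × D_ev.
D_iv = F × D_ev = 0.27 × 150 = 40.5 mg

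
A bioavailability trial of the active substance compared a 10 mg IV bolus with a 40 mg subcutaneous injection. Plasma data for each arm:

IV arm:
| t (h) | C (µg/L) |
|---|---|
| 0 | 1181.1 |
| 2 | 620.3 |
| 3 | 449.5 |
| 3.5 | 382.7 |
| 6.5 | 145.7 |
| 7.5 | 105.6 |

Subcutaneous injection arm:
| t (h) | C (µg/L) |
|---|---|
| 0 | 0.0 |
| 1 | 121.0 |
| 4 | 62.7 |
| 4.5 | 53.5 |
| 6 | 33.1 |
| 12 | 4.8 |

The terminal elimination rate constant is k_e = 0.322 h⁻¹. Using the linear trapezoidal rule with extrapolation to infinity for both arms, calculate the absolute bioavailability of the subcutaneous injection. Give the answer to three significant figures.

F = 0.0368

Trapezoidal AUC_0→7.5 (IV):
  [0→2]: (1181.1+620.3)/2 × 2 = 1801.4
  [2→3]: (620.3+449.5)/2 × 1 = 534.9
  [3→3.5]: (449.5+382.7)/2 × 0.5 = 208.05
  [3.5→6.5]: (382.7+145.7)/2 × 3 = 792.6
  [6.5→7.5]: (145.7+105.6)/2 × 1 = 125.65
  Sum = 3462.6 µg/L·h
IV tail: 105.6/0.322 = 327.950; AUC_iv,0→∞ = 3462.6 + 327.950 = 3790.55 µg/L·h
Trapezoidal AUC_0→12 (subcutaneous injection):
  [0→1]: (0.0+121.0)/2 × 1 = 60.5
  [1→4]: (121.0+62.7)/2 × 3 = 275.55
  [4→4.5]: (62.7+53.5)/2 × 0.5 = 29.05
  [4.5→6]: (53.5+33.1)/2 × 1.5 = 64.95
  [6→12]: (33.1+4.8)/2 × 6 = 113.7
  Sum = 543.75 µg/L·h
subcutaneous injection tail: 4.8/0.322 = 14.907; AUC_ev,0→∞ = 543.75 + 14.907 = 558.657 µg/L·h
F = (AUC_ev/D_ev)/(AUC_iv/D_iv) = (558.657/40)/(3790.55/10) = 13.966425/379.055 = 0.0368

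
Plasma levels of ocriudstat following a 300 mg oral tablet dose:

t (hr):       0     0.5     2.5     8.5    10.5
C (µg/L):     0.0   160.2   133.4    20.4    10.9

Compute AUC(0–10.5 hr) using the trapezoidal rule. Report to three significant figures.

Trapezoidal AUC_0→10.5:
  [0→0.5]: (0.0+160.2)/2 × 0.5 = 40.05
  [0.5→2.5]: (160.2+133.4)/2 × 2 = 293.6
  [2.5→8.5]: (133.4+20.4)/2 × 6 = 461.4
  [8.5→10.5]: (20.4+10.9)/2 × 2 = 31.3
  Sum = 826.35 µg/L·hr

AUC = 826 µg/L·hr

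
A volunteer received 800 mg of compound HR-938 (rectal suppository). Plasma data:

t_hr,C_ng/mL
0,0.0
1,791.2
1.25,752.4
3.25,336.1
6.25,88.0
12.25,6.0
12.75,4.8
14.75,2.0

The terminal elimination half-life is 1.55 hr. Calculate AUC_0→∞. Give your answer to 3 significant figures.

AUC = 2610 ng/mL·hr

Trapezoidal AUC_0→14.75:
  [0→1]: (0.0+791.2)/2 × 1 = 395.6
  [1→1.25]: (791.2+752.4)/2 × 0.25 = 192.95
  [1.25→3.25]: (752.4+336.1)/2 × 2 = 1088.5
  [3.25→6.25]: (336.1+88.0)/2 × 3 = 636.15
  [6.25→12.25]: (88.0+6.0)/2 × 6 = 282.0
  [12.25→12.75]: (6.0+4.8)/2 × 0.5 = 2.7
  [12.75→14.75]: (4.8+2.0)/2 × 2 = 6.8
  Sum = 2604.7 ng/mL·hr
k_e = ln2 / t½ = 0.693147 / 1.55 = 0.4472 hr^-1
Extrapolated tail: C_last / k_e = 2.0 / 0.4472 = 4.472
AUC_0→∞ = 2604.7 + 4.472 = 2609.172 ng/mL·hr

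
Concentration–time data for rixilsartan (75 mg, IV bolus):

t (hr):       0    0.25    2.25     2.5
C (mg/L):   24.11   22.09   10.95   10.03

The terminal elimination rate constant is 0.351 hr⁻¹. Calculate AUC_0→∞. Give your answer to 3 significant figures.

AUC = 70.0 mg/L·hr

Trapezoidal AUC_0→2.5:
  [0→0.25]: (24.11+22.09)/2 × 0.25 = 5.775
  [0.25→2.25]: (22.09+10.95)/2 × 2 = 33.04
  [2.25→2.5]: (10.95+10.03)/2 × 0.25 = 2.6225
  Sum = 41.4375 mg/L·hr
Extrapolated tail: C_last / k_e = 10.03 / 0.351 = 28.575
AUC_0→∞ = 41.4375 + 28.575 = 70.0125 mg/L·hr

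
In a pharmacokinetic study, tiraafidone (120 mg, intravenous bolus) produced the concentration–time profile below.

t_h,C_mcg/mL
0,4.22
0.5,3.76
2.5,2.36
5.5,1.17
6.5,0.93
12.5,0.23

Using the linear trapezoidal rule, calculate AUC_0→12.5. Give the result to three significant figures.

Trapezoidal AUC_0→12.5:
  [0→0.5]: (4.22+3.76)/2 × 0.5 = 1.995
  [0.5→2.5]: (3.76+2.36)/2 × 2 = 6.12
  [2.5→5.5]: (2.36+1.17)/2 × 3 = 5.295
  [5.5→6.5]: (1.17+0.93)/2 × 1 = 1.05
  [6.5→12.5]: (0.93+0.23)/2 × 6 = 3.48
  Sum = 17.94 mcg/mL·h

AUC = 17.9 mcg/mL·h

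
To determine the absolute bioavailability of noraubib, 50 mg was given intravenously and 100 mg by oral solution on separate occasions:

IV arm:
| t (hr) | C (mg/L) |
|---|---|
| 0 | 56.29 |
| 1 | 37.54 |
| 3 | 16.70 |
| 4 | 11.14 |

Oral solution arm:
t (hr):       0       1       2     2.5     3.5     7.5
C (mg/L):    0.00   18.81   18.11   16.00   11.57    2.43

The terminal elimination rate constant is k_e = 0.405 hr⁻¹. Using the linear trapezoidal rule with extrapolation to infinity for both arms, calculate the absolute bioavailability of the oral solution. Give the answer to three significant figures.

Trapezoidal AUC_0→4 (IV):
  [0→1]: (56.29+37.54)/2 × 1 = 46.915
  [1→3]: (37.54+16.70)/2 × 2 = 54.24
  [3→4]: (16.70+11.14)/2 × 1 = 13.92
  Sum = 115.075 mg/L·hr
IV tail: 11.14/0.405 = 27.506; AUC_iv,0→∞ = 115.075 + 27.506 = 142.581 mg/L·hr
Trapezoidal AUC_0→7.5 (oral solution):
  [0→1]: (0.00+18.81)/2 × 1 = 9.405
  [1→2]: (18.81+18.11)/2 × 1 = 18.46
  [2→2.5]: (18.11+16.00)/2 × 0.5 = 8.5275
  [2.5→3.5]: (16.00+11.57)/2 × 1 = 13.785
  [3.5→7.5]: (11.57+2.43)/2 × 4 = 28.0
  Sum = 78.1775 mg/L·hr
oral solution tail: 2.43/0.405 = 6.000; AUC_ev,0→∞ = 78.1775 + 6.000 = 84.1775 mg/L·hr
F = (AUC_ev/D_ev)/(AUC_iv/D_iv) = (84.1775/100)/(142.581/50) = 0.841775/2.85162 = 0.2952

F = 0.295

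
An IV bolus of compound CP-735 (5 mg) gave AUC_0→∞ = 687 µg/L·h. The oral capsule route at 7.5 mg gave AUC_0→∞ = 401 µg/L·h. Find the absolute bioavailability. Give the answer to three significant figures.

F = (AUC_ev / D_ev) / (AUC_iv / D_iv)
  = (401/7.5) / (687/5)
  = 53.4667 / 137.4 = 0.3891

F = 0.389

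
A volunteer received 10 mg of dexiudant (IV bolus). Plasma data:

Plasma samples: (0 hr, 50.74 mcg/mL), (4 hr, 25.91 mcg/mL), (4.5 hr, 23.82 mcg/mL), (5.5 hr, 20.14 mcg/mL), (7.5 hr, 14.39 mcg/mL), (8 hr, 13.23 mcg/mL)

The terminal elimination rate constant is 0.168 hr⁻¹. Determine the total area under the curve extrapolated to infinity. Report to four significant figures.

Trapezoidal AUC_0→8:
  [0→4]: (50.74+25.91)/2 × 4 = 153.3
  [4→4.5]: (25.91+23.82)/2 × 0.5 = 12.4325
  [4.5→5.5]: (23.82+20.14)/2 × 1 = 21.98
  [5.5→7.5]: (20.14+14.39)/2 × 2 = 34.53
  [7.5→8]: (14.39+13.23)/2 × 0.5 = 6.905
  Sum = 229.1475 mcg/mL·hr
Extrapolated tail: C_last / k_e = 13.23 / 0.168 = 78.750
AUC_0→∞ = 229.1475 + 78.750 = 307.8975 mcg/mL·hr

AUC = 307.9 mcg/mL·hr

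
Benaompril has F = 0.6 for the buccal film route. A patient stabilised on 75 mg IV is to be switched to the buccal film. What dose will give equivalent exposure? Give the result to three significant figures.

D_buccal = 125 mg

For equal systemic exposure: F × D_ev = D_iv
D_ev = D_iv / F = 75 / 0.6 = 125 mg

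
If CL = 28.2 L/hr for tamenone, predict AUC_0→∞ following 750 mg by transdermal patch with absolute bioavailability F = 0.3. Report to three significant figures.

AUC_0→∞ = F × Dose / CL
        = 0.3 × 750 / 28.2 = 7.97872 mg/L·hr

AUC = 7.98 mg/L·hr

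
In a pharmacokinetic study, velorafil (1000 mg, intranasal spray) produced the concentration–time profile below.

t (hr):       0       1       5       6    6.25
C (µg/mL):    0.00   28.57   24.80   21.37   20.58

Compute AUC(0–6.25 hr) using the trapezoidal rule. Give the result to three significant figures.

Trapezoidal AUC_0→6.25:
  [0→1]: (0.00+28.57)/2 × 1 = 14.285
  [1→5]: (28.57+24.80)/2 × 4 = 106.74
  [5→6]: (24.80+21.37)/2 × 1 = 23.085
  [6→6.25]: (21.37+20.58)/2 × 0.25 = 5.24375
  Sum = 149.35375 µg/mL·hr

AUC = 149 µg/mL·hr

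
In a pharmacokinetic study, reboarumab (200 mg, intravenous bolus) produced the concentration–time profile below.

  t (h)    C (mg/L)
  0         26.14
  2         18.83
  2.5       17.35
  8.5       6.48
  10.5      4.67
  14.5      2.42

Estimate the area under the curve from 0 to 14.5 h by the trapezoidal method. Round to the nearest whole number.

AUC = 151 mg/L·h

Trapezoidal AUC_0→14.5:
  [0→2]: (26.14+18.83)/2 × 2 = 44.97
  [2→2.5]: (18.83+17.35)/2 × 0.5 = 9.045
  [2.5→8.5]: (17.35+6.48)/2 × 6 = 71.49
  [8.5→10.5]: (6.48+4.67)/2 × 2 = 11.15
  [10.5→14.5]: (4.67+2.42)/2 × 4 = 14.18
  Sum = 150.835 mg/L·h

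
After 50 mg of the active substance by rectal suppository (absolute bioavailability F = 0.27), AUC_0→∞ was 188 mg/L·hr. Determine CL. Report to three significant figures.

CL = 0.0718 L/hr

CL = F × Dose / AUC_0→∞
   = 0.27 × 50 / 188 = 0.0718085 L/hr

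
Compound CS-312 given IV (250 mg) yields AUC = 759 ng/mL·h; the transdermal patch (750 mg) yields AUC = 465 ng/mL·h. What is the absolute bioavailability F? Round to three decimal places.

F = 0.204

F = (AUC_ev / D_ev) / (AUC_iv / D_iv)
  = (465/750) / (759/250)
  = 0.62 / 3.036 = 0.2042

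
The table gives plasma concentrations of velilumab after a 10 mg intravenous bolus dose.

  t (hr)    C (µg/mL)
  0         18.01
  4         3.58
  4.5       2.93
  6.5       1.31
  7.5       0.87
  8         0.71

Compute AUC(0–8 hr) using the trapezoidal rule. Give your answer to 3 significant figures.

AUC = 50.5 µg/mL·hr

Trapezoidal AUC_0→8:
  [0→4]: (18.01+3.58)/2 × 4 = 43.18
  [4→4.5]: (3.58+2.93)/2 × 0.5 = 1.6275
  [4.5→6.5]: (2.93+1.31)/2 × 2 = 4.24
  [6.5→7.5]: (1.31+0.87)/2 × 1 = 1.09
  [7.5→8]: (0.87+0.71)/2 × 0.5 = 0.395
  Sum = 50.5325 µg/mL·hr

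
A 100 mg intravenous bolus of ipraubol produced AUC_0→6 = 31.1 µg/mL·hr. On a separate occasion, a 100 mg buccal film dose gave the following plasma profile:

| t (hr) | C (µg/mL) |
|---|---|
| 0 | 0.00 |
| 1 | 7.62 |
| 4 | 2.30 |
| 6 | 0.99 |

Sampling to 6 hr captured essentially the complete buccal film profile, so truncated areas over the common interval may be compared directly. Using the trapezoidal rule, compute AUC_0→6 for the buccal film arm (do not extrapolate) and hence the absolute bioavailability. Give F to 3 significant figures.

Trapezoidal AUC_0→6 (buccal film):
  [0→1]: (0.00+7.62)/2 × 1 = 3.81
  [1→4]: (7.62+2.30)/2 × 3 = 14.88
  [4→6]: (2.30+0.99)/2 × 2 = 3.29
  Sum = 21.98 µg/mL·hr
F = (AUC_ev/D_ev)/(AUC_iv/D_iv) = (21.98/100)/(31.1/100) = 0.2198/0.311 = 0.7068

F = 0.707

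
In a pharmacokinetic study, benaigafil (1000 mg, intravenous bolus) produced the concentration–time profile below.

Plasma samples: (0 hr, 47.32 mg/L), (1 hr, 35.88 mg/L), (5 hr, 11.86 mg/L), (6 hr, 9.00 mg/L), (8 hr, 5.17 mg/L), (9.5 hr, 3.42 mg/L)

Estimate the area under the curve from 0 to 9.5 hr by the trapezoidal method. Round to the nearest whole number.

Trapezoidal AUC_0→9.5:
  [0→1]: (47.32+35.88)/2 × 1 = 41.6
  [1→5]: (35.88+11.86)/2 × 4 = 95.48
  [5→6]: (11.86+9.00)/2 × 1 = 10.43
  [6→8]: (9.00+5.17)/2 × 2 = 14.17
  [8→9.5]: (5.17+3.42)/2 × 1.5 = 6.4425
  Sum = 168.1225 mg/L·hr

AUC = 168 mg/L·hr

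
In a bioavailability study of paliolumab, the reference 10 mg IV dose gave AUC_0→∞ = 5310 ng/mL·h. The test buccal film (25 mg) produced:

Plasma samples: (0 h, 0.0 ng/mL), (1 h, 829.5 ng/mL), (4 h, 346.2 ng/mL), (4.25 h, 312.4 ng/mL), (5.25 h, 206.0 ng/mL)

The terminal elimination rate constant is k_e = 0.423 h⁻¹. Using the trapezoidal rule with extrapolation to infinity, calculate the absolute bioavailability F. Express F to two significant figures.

F = 0.23

Trapezoidal AUC_0→5.25 (buccal film):
  [0→1]: (0.0+829.5)/2 × 1 = 414.75
  [1→4]: (829.5+346.2)/2 × 3 = 1763.55
  [4→4.25]: (346.2+312.4)/2 × 0.25 = 82.325
  [4.25→5.25]: (312.4+206.0)/2 × 1 = 259.2
  Sum = 2519.825 ng/mL·h
Tail: C_last/k_e = 206.0/0.423 = 486.998
AUC_0→∞ (buccal film) = 2519.825 + 486.998 = 3006.823 ng/mL·h
F = (AUC_ev/D_ev)/(AUC_iv/D_iv) = (3006.823/25)/(5310/10) = 120.27292/531 = 0.2265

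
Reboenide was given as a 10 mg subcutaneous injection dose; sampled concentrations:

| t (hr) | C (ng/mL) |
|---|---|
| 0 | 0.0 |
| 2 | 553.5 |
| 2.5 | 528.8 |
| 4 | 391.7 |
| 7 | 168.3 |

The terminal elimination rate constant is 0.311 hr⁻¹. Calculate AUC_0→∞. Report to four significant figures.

AUC = 2896 ng/mL·hr

Trapezoidal AUC_0→7:
  [0→2]: (0.0+553.5)/2 × 2 = 553.5
  [2→2.5]: (553.5+528.8)/2 × 0.5 = 270.575
  [2.5→4]: (528.8+391.7)/2 × 1.5 = 690.375
  [4→7]: (391.7+168.3)/2 × 3 = 840.0
  Sum = 2354.45 ng/mL·hr
Extrapolated tail: C_last / k_e = 168.3 / 0.311 = 541.158
AUC_0→∞ = 2354.45 + 541.158 = 2895.608 ng/mL·hr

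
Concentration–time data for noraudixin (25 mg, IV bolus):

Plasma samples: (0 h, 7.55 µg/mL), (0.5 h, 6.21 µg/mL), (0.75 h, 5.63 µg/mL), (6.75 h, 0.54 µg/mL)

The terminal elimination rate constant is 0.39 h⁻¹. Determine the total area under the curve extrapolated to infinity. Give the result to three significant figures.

Trapezoidal AUC_0→6.75:
  [0→0.5]: (7.55+6.21)/2 × 0.5 = 3.44
  [0.5→0.75]: (6.21+5.63)/2 × 0.25 = 1.48
  [0.75→6.75]: (5.63+0.54)/2 × 6 = 18.51
  Sum = 23.43 µg/mL·h
Extrapolated tail: C_last / k_e = 0.54 / 0.39 = 1.385
AUC_0→∞ = 23.43 + 1.385 = 24.815 µg/mL·h

AUC = 24.8 µg/mL·h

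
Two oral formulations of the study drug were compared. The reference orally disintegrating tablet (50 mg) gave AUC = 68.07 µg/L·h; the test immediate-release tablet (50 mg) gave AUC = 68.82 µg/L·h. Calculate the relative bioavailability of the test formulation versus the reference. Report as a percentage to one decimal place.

F_rel = 101.1%

F_rel = (AUC_test/D_test) / (AUC_ref/D_ref)
      = (68.82/50) / (68.07/50)
      = 1.3764 / 1.3614 = 1.0110 = 101.10%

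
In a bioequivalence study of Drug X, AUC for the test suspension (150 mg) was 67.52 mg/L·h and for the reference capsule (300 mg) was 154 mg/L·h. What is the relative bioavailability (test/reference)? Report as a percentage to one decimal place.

F_rel = (AUC_test/D_test) / (AUC_ref/D_ref)
      = (67.52/150) / (154/300)
      = 0.450133 / 0.513333 = 0.8769 = 87.69%

F_rel = 87.7%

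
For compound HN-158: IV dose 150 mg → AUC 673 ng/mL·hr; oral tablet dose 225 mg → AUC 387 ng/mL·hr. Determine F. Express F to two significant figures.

F = (AUC_ev / D_ev) / (AUC_iv / D_iv)
  = (387/225) / (673/150)
  = 1.72 / 4.48667 = 0.3834

F = 0.38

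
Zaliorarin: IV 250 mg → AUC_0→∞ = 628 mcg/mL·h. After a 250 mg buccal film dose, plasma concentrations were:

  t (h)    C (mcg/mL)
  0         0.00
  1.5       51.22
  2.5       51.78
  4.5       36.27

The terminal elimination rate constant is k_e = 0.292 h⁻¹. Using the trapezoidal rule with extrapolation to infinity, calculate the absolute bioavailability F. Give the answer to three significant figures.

Trapezoidal AUC_0→4.5 (buccal film):
  [0→1.5]: (0.00+51.22)/2 × 1.5 = 38.415
  [1.5→2.5]: (51.22+51.78)/2 × 1 = 51.5
  [2.5→4.5]: (51.78+36.27)/2 × 2 = 88.05
  Sum = 177.965 mcg/mL·h
Tail: C_last/k_e = 36.27/0.292 = 124.212
AUC_0→∞ (buccal film) = 177.965 + 124.212 = 302.177 mcg/mL·h
F = (AUC_ev/D_ev)/(AUC_iv/D_iv) = (302.177/250)/(628/250) = 1.208708/2.512 = 0.4812

F = 0.481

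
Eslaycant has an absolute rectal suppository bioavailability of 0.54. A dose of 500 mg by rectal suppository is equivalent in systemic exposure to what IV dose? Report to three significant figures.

D_iv = 270 mg

Systemic exposure from an extravascular dose = F × D_ev, so the equivalent IV dose is F × D_ev.
D_iv = F × D_ev = 0.54 × 500 = 270 mg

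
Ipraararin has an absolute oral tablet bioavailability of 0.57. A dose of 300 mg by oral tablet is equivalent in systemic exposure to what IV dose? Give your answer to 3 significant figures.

Systemic exposure from an extravascular dose = F × D_ev, so the equivalent IV dose is F × D_ev.
D_iv = F × D_ev = 0.57 × 300 = 171 mg

D_iv = 171 mg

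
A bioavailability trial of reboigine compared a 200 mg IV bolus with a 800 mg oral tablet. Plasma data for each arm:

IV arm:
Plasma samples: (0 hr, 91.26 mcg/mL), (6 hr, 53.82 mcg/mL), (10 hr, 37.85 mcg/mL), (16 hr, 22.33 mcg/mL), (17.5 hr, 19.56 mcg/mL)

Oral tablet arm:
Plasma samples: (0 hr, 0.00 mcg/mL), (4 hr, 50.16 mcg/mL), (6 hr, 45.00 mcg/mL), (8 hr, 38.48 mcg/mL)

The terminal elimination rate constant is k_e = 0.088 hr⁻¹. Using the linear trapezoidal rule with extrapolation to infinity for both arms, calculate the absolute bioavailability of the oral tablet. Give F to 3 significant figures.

Trapezoidal AUC_0→17.5 (IV):
  [0→6]: (91.26+53.82)/2 × 6 = 435.24
  [6→10]: (53.82+37.85)/2 × 4 = 183.34
  [10→16]: (37.85+22.33)/2 × 6 = 180.54
  [16→17.5]: (22.33+19.56)/2 × 1.5 = 31.4175
  Sum = 830.5375 mcg/mL·hr
IV tail: 19.56/0.088 = 222.273; AUC_iv,0→∞ = 830.5375 + 222.273 = 1052.8105 mcg/mL·hr
Trapezoidal AUC_0→8 (oral tablet):
  [0→4]: (0.00+50.16)/2 × 4 = 100.32
  [4→6]: (50.16+45.00)/2 × 2 = 95.16
  [6→8]: (45.00+38.48)/2 × 2 = 83.48
  Sum = 278.96 mcg/mL·hr
oral tablet tail: 38.48/0.088 = 437.273; AUC_ev,0→∞ = 278.96 + 437.273 = 716.233 mcg/mL·hr
F = (AUC_ev/D_ev)/(AUC_iv/D_iv) = (716.233/800)/(1052.8105/200) = 0.89529125/5.2640525 = 0.1701

F = 0.170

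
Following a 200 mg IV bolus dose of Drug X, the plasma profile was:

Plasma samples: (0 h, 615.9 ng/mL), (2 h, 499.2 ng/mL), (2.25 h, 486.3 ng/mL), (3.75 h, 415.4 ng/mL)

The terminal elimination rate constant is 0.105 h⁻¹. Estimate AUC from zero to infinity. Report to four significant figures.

AUC = 5871 ng/mL·h

Trapezoidal AUC_0→3.75:
  [0→2]: (615.9+499.2)/2 × 2 = 1115.1
  [2→2.25]: (499.2+486.3)/2 × 0.25 = 123.1875
  [2.25→3.75]: (486.3+415.4)/2 × 1.5 = 676.275
  Sum = 1914.5625 ng/mL·h
Extrapolated tail: C_last / k_e = 415.4 / 0.105 = 3956.190
AUC_0→∞ = 1914.5625 + 3956.190 = 5870.7525 ng/mL·h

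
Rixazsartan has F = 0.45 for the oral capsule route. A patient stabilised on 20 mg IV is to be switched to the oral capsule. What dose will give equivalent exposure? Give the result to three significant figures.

For equal systemic exposure: F × D_ev = D_iv
D_ev = D_iv / F = 20 / 0.45 = 44.4444 mg

D_oral = 44.4 mg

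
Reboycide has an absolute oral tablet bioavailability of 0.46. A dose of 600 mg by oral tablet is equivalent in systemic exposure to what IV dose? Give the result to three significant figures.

Systemic exposure from an extravascular dose = F × D_ev, so the equivalent IV dose is F × D_ev.
D_iv = F × D_ev = 0.46 × 600 = 276 mg

D_iv = 276 mg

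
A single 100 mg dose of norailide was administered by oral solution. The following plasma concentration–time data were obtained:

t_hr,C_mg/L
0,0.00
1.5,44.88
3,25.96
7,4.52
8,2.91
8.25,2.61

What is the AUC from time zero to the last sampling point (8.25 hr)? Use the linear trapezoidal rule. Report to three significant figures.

Trapezoidal AUC_0→8.25:
  [0→1.5]: (0.00+44.88)/2 × 1.5 = 33.66
  [1.5→3]: (44.88+25.96)/2 × 1.5 = 53.13
  [3→7]: (25.96+4.52)/2 × 4 = 60.96
  [7→8]: (4.52+2.91)/2 × 1 = 3.715
  [8→8.25]: (2.91+2.61)/2 × 0.25 = 0.69
  Sum = 152.155 mg/L·hr

AUC = 152 mg/L·hr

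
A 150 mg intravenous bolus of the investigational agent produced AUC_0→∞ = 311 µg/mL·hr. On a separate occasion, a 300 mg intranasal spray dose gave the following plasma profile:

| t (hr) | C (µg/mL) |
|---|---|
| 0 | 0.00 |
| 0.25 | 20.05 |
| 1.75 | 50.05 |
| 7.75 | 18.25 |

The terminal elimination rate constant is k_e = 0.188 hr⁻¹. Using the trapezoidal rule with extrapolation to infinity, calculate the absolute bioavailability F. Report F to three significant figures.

Trapezoidal AUC_0→7.75 (intranasal spray):
  [0→0.25]: (0.00+20.05)/2 × 0.25 = 2.50625
  [0.25→1.75]: (20.05+50.05)/2 × 1.5 = 52.575
  [1.75→7.75]: (50.05+18.25)/2 × 6 = 204.9
  Sum = 259.98125 µg/mL·hr
Tail: C_last/k_e = 18.25/0.188 = 97.074
AUC_0→∞ (intranasal spray) = 259.98125 + 97.074 = 357.05525 µg/mL·hr
F = (AUC_ev/D_ev)/(AUC_iv/D_iv) = (357.05525/300)/(311/150) = 1.19018/2.07333 = 0.5740

F = 0.574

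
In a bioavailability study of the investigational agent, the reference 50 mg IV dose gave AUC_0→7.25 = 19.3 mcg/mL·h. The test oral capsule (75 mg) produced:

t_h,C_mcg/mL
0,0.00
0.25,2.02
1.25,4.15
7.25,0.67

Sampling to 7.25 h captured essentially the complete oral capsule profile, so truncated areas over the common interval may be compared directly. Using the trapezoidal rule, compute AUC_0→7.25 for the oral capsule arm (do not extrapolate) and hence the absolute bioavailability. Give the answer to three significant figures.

F = 0.615

Trapezoidal AUC_0→7.25 (oral capsule):
  [0→0.25]: (0.00+2.02)/2 × 0.25 = 0.2525
  [0.25→1.25]: (2.02+4.15)/2 × 1 = 3.085
  [1.25→7.25]: (4.15+0.67)/2 × 6 = 14.46
  Sum = 17.7975 mcg/mL·h
F = (AUC_ev/D_ev)/(AUC_iv/D_iv) = (17.7975/75)/(19.3/50) = 0.2373/0.386 = 0.6148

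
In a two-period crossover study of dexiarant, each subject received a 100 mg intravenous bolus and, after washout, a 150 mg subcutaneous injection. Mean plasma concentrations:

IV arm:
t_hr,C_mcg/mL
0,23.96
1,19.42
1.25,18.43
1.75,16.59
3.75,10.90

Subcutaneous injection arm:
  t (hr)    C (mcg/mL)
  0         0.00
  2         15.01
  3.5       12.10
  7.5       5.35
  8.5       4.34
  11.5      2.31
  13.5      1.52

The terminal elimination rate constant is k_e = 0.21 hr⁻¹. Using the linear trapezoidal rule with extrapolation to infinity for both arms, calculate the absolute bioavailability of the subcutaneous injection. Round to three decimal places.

Trapezoidal AUC_0→3.75 (IV):
  [0→1]: (23.96+19.42)/2 × 1 = 21.69
  [1→1.25]: (19.42+18.43)/2 × 0.25 = 4.73125
  [1.25→1.75]: (18.43+16.59)/2 × 0.5 = 8.755
  [1.75→3.75]: (16.59+10.90)/2 × 2 = 27.49
  Sum = 62.66625 mcg/mL·hr
IV tail: 10.90/0.21 = 51.905; AUC_iv,0→∞ = 62.66625 + 51.905 = 114.57125 mcg/mL·hr
Trapezoidal AUC_0→13.5 (subcutaneous injection):
  [0→2]: (0.00+15.01)/2 × 2 = 15.01
  [2→3.5]: (15.01+12.10)/2 × 1.5 = 20.3325
  [3.5→7.5]: (12.10+5.35)/2 × 4 = 34.9
  [7.5→8.5]: (5.35+4.34)/2 × 1 = 4.845
  [8.5→11.5]: (4.34+2.31)/2 × 3 = 9.975
  [11.5→13.5]: (2.31+1.52)/2 × 2 = 3.83
  Sum = 88.8925 mcg/mL·hr
subcutaneous injection tail: 1.52/0.21 = 7.238; AUC_ev,0→∞ = 88.8925 + 7.238 = 96.1305 mcg/mL·hr
F = (AUC_ev/D_ev)/(AUC_iv/D_iv) = (96.1305/150)/(114.57125/100) = 0.64087/1.1457125 = 0.5594

F = 0.559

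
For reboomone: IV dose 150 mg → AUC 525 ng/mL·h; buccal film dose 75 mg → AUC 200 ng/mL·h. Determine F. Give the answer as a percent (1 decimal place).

F = 76.2%

F = (AUC_ev / D_ev) / (AUC_iv / D_iv)
  = (200/75) / (525/150)
  = 2.66667 / 3.5 = 0.7619
  = 76.19%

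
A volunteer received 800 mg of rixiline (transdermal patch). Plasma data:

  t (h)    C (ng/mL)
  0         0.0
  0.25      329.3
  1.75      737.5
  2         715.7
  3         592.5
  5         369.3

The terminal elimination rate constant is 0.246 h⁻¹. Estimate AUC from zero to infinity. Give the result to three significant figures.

AUC = 4140 ng/mL·h

Trapezoidal AUC_0→5:
  [0→0.25]: (0.0+329.3)/2 × 0.25 = 41.1625
  [0.25→1.75]: (329.3+737.5)/2 × 1.5 = 800.1
  [1.75→2]: (737.5+715.7)/2 × 0.25 = 181.65
  [2→3]: (715.7+592.5)/2 × 1 = 654.1
  [3→5]: (592.5+369.3)/2 × 2 = 961.8
  Sum = 2638.8125 ng/mL·h
Extrapolated tail: C_last / k_e = 369.3 / 0.246 = 1501.220
AUC_0→∞ = 2638.8125 + 1501.220 = 4140.0325 ng/mL·h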